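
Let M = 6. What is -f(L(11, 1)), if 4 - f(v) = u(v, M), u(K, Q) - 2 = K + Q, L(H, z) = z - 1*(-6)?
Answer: 11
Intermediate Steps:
L(H, z) = 6 + z (L(H, z) = z + 6 = 6 + z)
u(K, Q) = 2 + K + Q (u(K, Q) = 2 + (K + Q) = 2 + K + Q)
f(v) = -4 - v (f(v) = 4 - (2 + v + 6) = 4 - (8 + v) = 4 + (-8 - v) = -4 - v)
-f(L(11, 1)) = -(-4 - (6 + 1)) = -(-4 - 1*7) = -(-4 - 7) = -1*(-11) = 11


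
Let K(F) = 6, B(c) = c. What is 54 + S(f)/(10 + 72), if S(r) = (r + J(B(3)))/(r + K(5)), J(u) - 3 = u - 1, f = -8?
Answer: 8859/164 ≈ 54.018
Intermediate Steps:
J(u) = 2 + u (J(u) = 3 + (u - 1) = 3 + (-1 + u) = 2 + u)
S(r) = (5 + r)/(6 + r) (S(r) = (r + (2 + 3))/(r + 6) = (r + 5)/(6 + r) = (5 + r)/(6 + r))
54 + S(f)/(10 + 72) = 54 + ((5 - 8)/(6 - 8))/(10 + 72) = 54 + (-3/(-2))/82 = 54 - ½*(-3)*(1/82) = 54 + (3/2)*(1/82) = 54 + 3/164 = 8859/164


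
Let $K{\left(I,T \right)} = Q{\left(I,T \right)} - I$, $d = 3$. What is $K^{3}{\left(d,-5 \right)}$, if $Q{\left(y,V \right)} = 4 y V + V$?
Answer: $-314432$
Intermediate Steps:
$Q{\left(y,V \right)} = V + 4 V y$ ($Q{\left(y,V \right)} = 4 V y + V = V + 4 V y$)
$K{\left(I,T \right)} = - I + T \left(1 + 4 I\right)$ ($K{\left(I,T \right)} = T \left(1 + 4 I\right) - I = - I + T \left(1 + 4 I\right)$)
$K^{3}{\left(d,-5 \right)} = \left(\left(-1\right) 3 - 5 \left(1 + 4 \cdot 3\right)\right)^{3} = \left(-3 - 5 \left(1 + 12\right)\right)^{3} = \left(-3 - 65\right)^{3} = \left(-68\right)^{3} = -314432$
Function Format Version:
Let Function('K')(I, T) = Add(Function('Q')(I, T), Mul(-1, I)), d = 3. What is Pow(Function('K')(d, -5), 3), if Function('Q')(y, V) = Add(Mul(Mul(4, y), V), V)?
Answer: -314432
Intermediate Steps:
Function('Q')(y, V) = Add(V, Mul(4, V, y)) (Function('Q')(y, V) = Add(Mul(4, V, y), V) = Add(V, Mul(4, V, y)))
Function('K')(I, T) = Add(Mul(-1, I), Mul(T, Add(1, Mul(4, I)))) (Function('K')(I, T) = Add(Mul(T, Add(1, Mul(4, I))), Mul(-1, I)) = Add(Mul(-1, I), Mul(T, Add(1, Mul(4, I)))))
Pow(Function('K')(d, -5), 3) = Pow(Add(Mul(-1, 3), Mul(-5, Add(1, Mul(4, 3)))), 3) = Pow(Add(-3, Mul(-5, Add(1, 12))), 3) = Pow(Add(-3, Mul(-5, 13)), 3) = Pow(Add(-3, -65), 3) = Pow(-68, 3) = -314432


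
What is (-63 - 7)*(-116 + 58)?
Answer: 4060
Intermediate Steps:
(-63 - 7)*(-116 + 58) = -70*(-58) = 4060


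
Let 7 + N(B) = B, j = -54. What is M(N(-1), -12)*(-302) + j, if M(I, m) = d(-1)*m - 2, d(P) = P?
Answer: -3074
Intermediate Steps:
N(B) = -7 + B
M(I, m) = -2 - m (M(I, m) = -m - 2 = -2 - m)
M(N(-1), -12)*(-302) + j = (-2 - 1*(-12))*(-302) - 54 = (-2 + 12)*(-302) - 54 = 10*(-302) - 54 = -3020 - 54 = -3074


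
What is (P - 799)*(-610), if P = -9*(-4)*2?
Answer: 443470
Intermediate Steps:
P = 72 (P = 36*2 = 72)
(P - 799)*(-610) = (72 - 799)*(-610) = -727*(-610) = 443470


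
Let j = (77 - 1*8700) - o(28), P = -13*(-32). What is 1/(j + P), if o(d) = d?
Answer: -1/8235 ≈ -0.00012143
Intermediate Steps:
P = 416
j = -8651 (j = (77 - 1*8700) - 1*28 = (77 - 8700) - 28 = -8623 - 28 = -8651)
1/(j + P) = 1/(-8651 + 416) = 1/(-8235) = -1/8235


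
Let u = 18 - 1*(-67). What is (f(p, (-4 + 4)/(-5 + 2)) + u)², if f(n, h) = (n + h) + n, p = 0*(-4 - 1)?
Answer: 7225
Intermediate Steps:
u = 85 (u = 18 + 67 = 85)
p = 0 (p = 0*(-5) = 0)
f(n, h) = h + 2*n (f(n, h) = (h + n) + n = h + 2*n)
(f(p, (-4 + 4)/(-5 + 2)) + u)² = (((-4 + 4)/(-5 + 2) + 2*0) + 85)² = ((0/(-3) + 0) + 85)² = ((0*(-⅓) + 0) + 85)² = ((0 + 0) + 85)² = (0 + 85)² = 85² = 7225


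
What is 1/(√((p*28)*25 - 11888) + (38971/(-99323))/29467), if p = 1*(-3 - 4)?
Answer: -114058407024611/143803833707120670572269 - 17131740970588414562*I*√4197/143803833707120670572269 ≈ -7.9315e-10 - 0.0077179*I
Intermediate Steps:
p = -7 (p = 1*(-7) = -7)
1/(√((p*28)*25 - 11888) + (38971/(-99323))/29467) = 1/(√(-7*28*25 - 11888) + (38971/(-99323))/29467) = 1/(√(-196*25 - 11888) + (38971*(-1/99323))*(1/29467)) = 1/(√(-4900 - 11888) - 38971/99323*1/29467) = 1/(√(-16788) - 38971/2926750841) = 1/(2*I*√4197 - 38971/2926750841) = 1/(-38971/2926750841 + 2*I*√4197)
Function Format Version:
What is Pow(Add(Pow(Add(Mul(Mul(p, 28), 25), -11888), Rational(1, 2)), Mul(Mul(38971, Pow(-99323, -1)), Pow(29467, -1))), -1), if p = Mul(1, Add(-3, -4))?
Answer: Add(Rational(-114058407024611, 143803833707120670572269), Mul(Rational(-17131740970588414562, 143803833707120670572269), I, Pow(4197, Rational(1, 2)))) ≈ Add(-7.9315e-10, Mul(-0.0077179, I))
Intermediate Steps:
p = -7 (p = Mul(1, -7) = -7)
Pow(Add(Pow(Add(Mul(Mul(p, 28), 25), -11888), Rational(1, 2)), Mul(Mul(38971, Pow(-99323, -1)), Pow(29467, -1))), -1) = Pow(Add(Pow(Add(Mul(Mul(-7, 28), 25), -11888), Rational(1, 2)), Mul(Mul(38971, Pow(-99323, -1)), Pow(29467, -1))), -1) = Pow(Add(Pow(Add(Mul(-196, 25), -11888), Rational(1, 2)), Mul(Mul(38971, Rational(-1, 99323)), Rational(1, 29467))), -1) = Pow(Add(Pow(Add(-4900, -11888), Rational(1, 2)), Mul(Rational(-38971, 99323), Rational(1, 29467))), -1) = Pow(Add(Pow(-16788, Rational(1, 2)), Rational(-38971, 2926750841)), -1) = Pow(Add(Mul(2, I, Pow(4197, Rational(1, 2))), Rational(-38971, 2926750841)), -1) = Pow(Add(Rational(-38971, 2926750841), Mul(2, I, Pow(4197, Rational(1, 2)))), -1)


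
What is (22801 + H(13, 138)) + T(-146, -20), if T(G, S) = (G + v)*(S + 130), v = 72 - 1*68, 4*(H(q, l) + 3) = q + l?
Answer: 28863/4 ≈ 7215.8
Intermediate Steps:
H(q, l) = -3 + l/4 + q/4 (H(q, l) = -3 + (q + l)/4 = -3 + (l + q)/4 = -3 + (l/4 + q/4) = -3 + l/4 + q/4)
v = 4 (v = 72 - 68 = 4)
T(G, S) = (4 + G)*(130 + S) (T(G, S) = (G + 4)*(S + 130) = (4 + G)*(130 + S))
(22801 + H(13, 138)) + T(-146, -20) = (22801 + (-3 + (¼)*138 + (¼)*13)) + (520 + 4*(-20) + 130*(-146) - 146*(-20)) = (22801 + (-3 + 69/2 + 13/4)) + (520 - 80 - 18980 + 2920) = (22801 + 139/4) - 15620 = 91343/4 - 15620 = 28863/4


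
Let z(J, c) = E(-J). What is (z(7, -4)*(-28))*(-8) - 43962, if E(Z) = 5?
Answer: -42842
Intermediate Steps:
z(J, c) = 5
(z(7, -4)*(-28))*(-8) - 43962 = (5*(-28))*(-8) - 43962 = -140*(-8) - 43962 = 1120 - 43962 = -42842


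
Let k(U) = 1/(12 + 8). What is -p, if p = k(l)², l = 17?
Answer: -1/400 ≈ -0.0025000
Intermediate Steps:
k(U) = 1/20
p = 1/400 (p = (1/20)² = 1/400 ≈ 0.0025000)
-p = -1*1/400 = -1/400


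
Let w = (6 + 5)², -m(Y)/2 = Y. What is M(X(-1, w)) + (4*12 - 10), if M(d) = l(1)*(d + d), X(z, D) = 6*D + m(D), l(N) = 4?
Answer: 3910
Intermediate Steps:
m(Y) = -2*Y
w = 121 (w = 11² = 121)
X(z, D) = 4*D (X(z, D) = 6*D - 2*D = 4*D)
M(d) = 8*d (M(d) = 4*(d + d) = 4*(2*d) = 8*d)
M(X(-1, w)) + (4*12 - 10) = 8*(4*121) + (4*12 - 10) = 8*484 + (48 - 10) = 3872 + 38 = 3910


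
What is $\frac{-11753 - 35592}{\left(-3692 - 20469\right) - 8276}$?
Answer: $\frac{47345}{32437} \approx 1.4596$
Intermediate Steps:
$\frac{-11753 - 35592}{\left(-3692 - 20469\right) - 8276} = - \frac{47345}{\left(-3692 - 20469\right) - 8276} = - \frac{47345}{-24161 - 8276} = - \frac{47345}{-32437} = \left(-47345\right) \left(- \frac{1}{32437}\right) = \frac{47345}{32437}$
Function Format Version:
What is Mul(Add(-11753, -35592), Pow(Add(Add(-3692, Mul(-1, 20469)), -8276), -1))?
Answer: Rational(47345, 32437) ≈ 1.4596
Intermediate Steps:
Mul(Add(-11753, -35592), Pow(Add(Add(-3692, Mul(-1, 20469)), -8276), -1)) = Mul(-47345, Pow(Add(Add(-3692, -20469), -8276), -1)) = Mul(-47345, Pow(Add(-24161, -8276), -1)) = Mul(-47345, Pow(-32437, -1)) = Mul(-47345, Rational(-1, 32437)) = Rational(47345, 32437)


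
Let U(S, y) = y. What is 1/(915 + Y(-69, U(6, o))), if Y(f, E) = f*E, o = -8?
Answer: 1/1467 ≈ 0.00068166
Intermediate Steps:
Y(f, E) = E*f
1/(915 + Y(-69, U(6, o))) = 1/(915 - 8*(-69)) = 1/(915 + 552) = 1/1467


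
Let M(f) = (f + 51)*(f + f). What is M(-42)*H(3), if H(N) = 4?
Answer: -3024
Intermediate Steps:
M(f) = 2*f*(51 + f) (M(f) = (51 + f)*(2*f) = 2*f*(51 + f))
M(-42)*H(3) = (2*(-42)*(51 - 42))*4 = (2*(-42)*9)*4 = -756*4 = -3024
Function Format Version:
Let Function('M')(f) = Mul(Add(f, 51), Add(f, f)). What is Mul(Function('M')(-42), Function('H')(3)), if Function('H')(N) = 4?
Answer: -3024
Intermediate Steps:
Function('M')(f) = Mul(2, f, Add(51, f)) (Function('M')(f) = Mul(Add(51, f), Mul(2, f)) = Mul(2, f, Add(51, f)))
Mul(Function('M')(-42), Function('H')(3)) = Mul(Mul(2, -42, Add(51, -42)), 4) = Mul(Mul(2, -42, 9), 4) = Mul(-756, 4) = -3024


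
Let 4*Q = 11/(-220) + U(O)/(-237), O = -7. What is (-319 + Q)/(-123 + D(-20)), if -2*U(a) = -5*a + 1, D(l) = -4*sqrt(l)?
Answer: 247972797/97637680 - 2016039*I*sqrt(5)/12204710 ≈ 2.5397 - 0.36937*I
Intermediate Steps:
U(a) = -1/2 + 5*a/2 (U(a) = -(-5*a + 1)/2 = -(1 - 5*a)/2 = -1/2 + 5*a/2)
Q = 41/6320 (Q = (11/(-220) + (-1/2 + (5/2)*(-7))/(-237))/4 = (11*(-1/220) + (-1/2 - 35/2)*(-1/237))/4 = (-1/20 - 18*(-1/237))/4 = (-1/20 + 6/79)/4 = (1/4)*(41/1580) = 41/6320 ≈ 0.0064873)
(-319 + Q)/(-123 + D(-20)) = (-319 + 41/6320)/(-123 - 8*I*sqrt(5)) = -2016039/(6320*(-123 - 8*I*sqrt(5)))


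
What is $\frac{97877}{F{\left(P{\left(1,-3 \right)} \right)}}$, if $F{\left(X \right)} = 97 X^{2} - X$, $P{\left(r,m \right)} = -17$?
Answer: $\frac{97877}{28050} \approx 3.4894$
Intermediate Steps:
$F{\left(X \right)} = - X + 97 X^{2}$
$\frac{97877}{F{\left(P{\left(1,-3 \right)} \right)}} = \frac{97877}{\left(-17\right) \left(-1 + 97 \left(-17\right)\right)} = \frac{97877}{\left(-17\right) \left(-1 - 1649\right)} = \frac{97877}{\left(-17\right) \left(-1650\right)} = \frac{97877}{28050}$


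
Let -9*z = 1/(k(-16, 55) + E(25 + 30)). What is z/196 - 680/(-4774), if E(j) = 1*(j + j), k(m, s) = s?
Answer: 1285169/9022860 ≈ 0.14243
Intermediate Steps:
E(j) = 2*j (E(j) = 1*(2*j) = 2*j)
z = -1/1485 (z = -1/(9*(55 + 2*(25 + 30))) = -1/(9*(55 + 2*55)) = -1/(9*(55 + 110)) = -⅑/165 = -⅑*1/165 = -1/1485 ≈ -0.00067340)
z/196 - 680/(-4774) = -1/1485/196 - 680/(-4774) = -1/1485*1/196 - 680*(-1/4774) = -1/291060 + 340/2387 = 1285169/9022860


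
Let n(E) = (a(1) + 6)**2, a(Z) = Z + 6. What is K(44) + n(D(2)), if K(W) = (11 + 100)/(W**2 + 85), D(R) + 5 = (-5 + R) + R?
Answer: 341660/2021 ≈ 169.05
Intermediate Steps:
a(Z) = 6 + Z
D(R) = -10 + 2*R (D(R) = -5 + ((-5 + R) + R) = -5 + (-5 + 2*R) = -10 + 2*R)
K(W) = 111/(85 + W**2)
n(E) = 169 (n(E) = ((6 + 1) + 6)**2 = (7 + 6)**2 = 13**2 = 169)
K(44) + n(D(2)) = 111/(85 + 44**2) + 169 = 111/(85 + 1936) + 169 = 111/2021 + 169 = 341660/2021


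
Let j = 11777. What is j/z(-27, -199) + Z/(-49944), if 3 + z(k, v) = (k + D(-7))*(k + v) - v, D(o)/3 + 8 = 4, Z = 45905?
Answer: 87293219/224997720 ≈ 0.38797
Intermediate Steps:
D(o) = -12 (D(o) = -24 + 3*4 = -24 + 12 = -12)
z(k, v) = -3 - v + (-12 + k)*(k + v) (z(k, v) = -3 + ((k - 12)*(k + v) - v) = -3 + ((-12 + k)*(k + v) - v) = -3 + (-v + (-12 + k)*(k + v)) = -3 - v + (-12 + k)*(k + v))
j/z(-27, -199) + Z/(-49944) = 11777/(-3 + (-27)² - 13*(-199) - 12*(-27) - 27*(-199)) + 45905/(-49944) = 11777/(-3 + 729 + 2587 + 324 + 5373) + 45905*(-1/49944) = 11777/9010 - 45905/49944 = 87293219/224997720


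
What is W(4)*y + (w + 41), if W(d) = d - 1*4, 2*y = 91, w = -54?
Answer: -13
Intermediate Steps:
y = 91/2 (y = (½)*91 = 91/2 ≈ 45.500)
W(d) = -4 + d (W(d) = d - 4 = -4 + d)
W(4)*y + (w + 41) = (-4 + 4)*(91/2) + (-54 + 41) = 0*(91/2) - 13 = 0 - 13 = -13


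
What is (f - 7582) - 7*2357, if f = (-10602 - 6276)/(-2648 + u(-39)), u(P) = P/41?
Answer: -2614673169/108607 ≈ -24075.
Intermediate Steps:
u(P) = P/41 (u(P) = P*(1/41) = P/41)
f = 691998/108607 (f = (-10602 - 6276)/(-2648 + (1/41)*(-39)) = -16878/(-2648 - 39/41) = -16878/(-108607/41) = -16878*(-41/108607) = 691998/108607 ≈ 6.3716)
(f - 7582) - 7*2357 = (691998/108607 - 7582) - 7*2357 = -822766276/108607 - 16499 = -2614673169/108607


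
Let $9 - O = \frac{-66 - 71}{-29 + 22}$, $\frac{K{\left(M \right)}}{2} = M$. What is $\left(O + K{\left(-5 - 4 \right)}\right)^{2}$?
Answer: $\frac{40000}{49} \approx 816.33$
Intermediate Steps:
$K{\left(M \right)} = 2 M$
$O = - \frac{74}{7}$ ($O = 9 - \frac{-66 - 71}{-29 + 22} = 9 - - \frac{137}{-7} = 9 - \left(-137\right) \left(- \frac{1}{7}\right) = 9 - \frac{137}{7} = - \frac{74}{7} \approx -10.571$)
$\left(O + K{\left(-5 - 4 \right)}\right)^{2} = \left(- \frac{74}{7} + 2 \left(-5 - 4\right)\right)^{2} = \left(- \frac{74}{7} + 2 \left(-9\right)\right)^{2} = \left(- \frac{74}{7} - 18\right)^{2} = \left(- \frac{200}{7}\right)^{2} = \frac{40000}{49}$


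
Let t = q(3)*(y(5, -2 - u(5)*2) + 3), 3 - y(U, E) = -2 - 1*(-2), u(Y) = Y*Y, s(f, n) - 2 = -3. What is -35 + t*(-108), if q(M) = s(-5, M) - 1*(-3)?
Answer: -1331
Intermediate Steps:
s(f, n) = -1 (s(f, n) = 2 - 3 = -1)
u(Y) = Y**2
q(M) = 2 (q(M) = -1 - 1*(-3) = -1 + 3 = 2)
y(U, E) = 3 (y(U, E) = 3 - (-2 - 1*(-2)) = 3 - (-2 + 2) = 3 - 1*0 = 3 + 0 = 3)
t = 12 (t = 2*(3 + 3) = 2*6 = 12)
-35 + t*(-108) = -35 + 12*(-108) = -35 - 1296 = -1331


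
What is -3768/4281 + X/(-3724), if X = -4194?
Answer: 653747/2657074 ≈ 0.24604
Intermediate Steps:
-3768/4281 + X/(-3724) = -3768/4281 - 4194/(-3724) = -3768*1/4281 - 4194*(-1/3724) = -1256/1427 + 2097/1862 = 653747/2657074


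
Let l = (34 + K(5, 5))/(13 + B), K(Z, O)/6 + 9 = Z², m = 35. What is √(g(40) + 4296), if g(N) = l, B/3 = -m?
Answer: √9087346/46 ≈ 65.533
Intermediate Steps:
K(Z, O) = -54 + 6*Z²
B = -105 (B = 3*(-1*35) = 3*(-35) = -105)
l = -65/46 (l = (34 + (-54 + 6*5²))/(13 - 105) = (34 + (-54 + 6*25))/(-92) = (34 + (-54 + 150))*(-1/92) = (34 + 96)*(-1/92) = 130*(-1/92) = -65/46 ≈ -1.4130)
g(N) = -65/46
√(g(40) + 4296) = √(-65/46 + 4296) = √(197551/46) = √9087346/46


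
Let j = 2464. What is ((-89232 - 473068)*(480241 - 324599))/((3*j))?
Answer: -10939687075/924 ≈ -1.1839e+7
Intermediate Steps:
((-89232 - 473068)*(480241 - 324599))/((3*j)) = ((-89232 - 473068)*(480241 - 324599))/((3*2464)) = -562300*155642/7392 = -87517496600*1/7392 = -10939687075/924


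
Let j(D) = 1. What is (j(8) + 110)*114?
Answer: 12654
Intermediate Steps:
(j(8) + 110)*114 = (1 + 110)*114 = 111*114 = 12654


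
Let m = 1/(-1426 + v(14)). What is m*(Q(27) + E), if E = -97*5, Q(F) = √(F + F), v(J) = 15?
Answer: 485/1411 - 3*√6/1411 ≈ 0.33852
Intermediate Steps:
Q(F) = √2*√F (Q(F) = √(2*F) = √2*√F)
E = -485
m = -1/1411 (m = 1/(-1426 + 15) = 1/(-1411) = -1/1411 ≈ -0.00070872)
m*(Q(27) + E) = -(√2*√27 - 485)/1411 = -(√2*(3*√3) - 485)/1411 = -(3*√6 - 485)/1411 = -(-485 + 3*√6)/1411 = 485/1411 - 3*√6/1411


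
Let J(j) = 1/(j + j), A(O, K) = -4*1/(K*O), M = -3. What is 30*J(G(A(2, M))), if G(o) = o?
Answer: 45/2 ≈ 22.500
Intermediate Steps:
A(O, K) = -4/(K*O) (A(O, K) = -4*1/(K*O) = -4/(K*O))
J(j) = 1/(2*j)
30*J(G(A(2, M))) = 30*(1/(2*((-4/(-3*2))))) = 30*(1/(2*((-4*(-⅓)*½)))) = 30*(1/(2*(⅔))) = 30*((½)*(3/2)) = 30*(¾) = 45/2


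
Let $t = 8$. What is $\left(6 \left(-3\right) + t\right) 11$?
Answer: $-110$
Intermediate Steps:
$\left(6 \left(-3\right) + t\right) 11 = \left(6 \left(-3\right) + 8\right) 11 = \left(-18 + 8\right) 11 = \left(-10\right) 11 = -110$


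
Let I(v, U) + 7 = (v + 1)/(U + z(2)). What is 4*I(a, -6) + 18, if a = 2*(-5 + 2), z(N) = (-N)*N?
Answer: -8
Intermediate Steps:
z(N) = -N²
a = -6 (a = 2*(-3) = -6)
I(v, U) = -7 + (1 + v)/(-4 + U) (I(v, U) = -7 + (v + 1)/(U - 1*2²) = -7 + (1 + v)/(U - 1*4) = -7 + (1 + v)/(U - 4) = -7 + (1 + v)/(-4 + U))
4*I(a, -6) + 18 = 4*((29 - 6 - 7*(-6))/(-4 - 6)) + 18 = 4*((29 - 6 + 42)/(-10)) + 18 = 4*(-⅒*65) + 18 = 4*(-13/2) + 18 = -26 + 18 = -8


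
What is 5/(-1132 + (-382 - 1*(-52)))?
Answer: -5/1462 ≈ -0.0034200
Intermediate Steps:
5/(-1132 + (-382 - 1*(-52))) = 5/(-1132 + (-382 + 52)) = 5/(-1132 - 330) = 5/(-1462) = 5*(-1/1462) = -5/1462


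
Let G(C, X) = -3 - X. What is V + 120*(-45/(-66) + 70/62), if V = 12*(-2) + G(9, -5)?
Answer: 66598/341 ≈ 195.30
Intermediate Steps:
V = -22 (V = 12*(-2) + (-3 - 1*(-5)) = -24 + (-3 + 5) = -24 + 2 = -22)
V + 120*(-45/(-66) + 70/62) = -22 + 120*(-45/(-66) + 70/62) = -22 + 120*(-45*(-1/66) + 70*(1/62)) = -22 + 120*(15/22 + 35/31) = -22 + 120*(1235/682) = -22 + 74100/341 = 66598/341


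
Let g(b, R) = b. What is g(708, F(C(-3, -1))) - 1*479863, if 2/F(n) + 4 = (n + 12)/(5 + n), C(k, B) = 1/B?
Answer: -479155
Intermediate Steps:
F(n) = 2/(-4 + (12 + n)/(5 + n)) (F(n) = 2/(-4 + (n + 12)/(5 + n)) = 2/(-4 + (12 + n)/(5 + n)))
g(708, F(C(-3, -1))) - 1*479863 = 708 - 1*479863 = 708 - 479863 = -479155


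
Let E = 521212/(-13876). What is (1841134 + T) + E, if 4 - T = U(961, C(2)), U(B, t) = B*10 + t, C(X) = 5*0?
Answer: 6353440329/3469 ≈ 1.8315e+6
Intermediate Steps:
C(X) = 0
E = -130303/3469 (E = 521212*(-1/13876) = -130303/3469 ≈ -37.562)
U(B, t) = t + 10*B (U(B, t) = 10*B + t = t + 10*B)
T = -9606 (T = 4 - (0 + 10*961) = 4 - (0 + 9610) = 4 - 1*9610 = 4 - 9610 = -9606)
(1841134 + T) + E = (1841134 - 9606) - 130303/3469 = 1831528 - 130303/3469 = 6353440329/3469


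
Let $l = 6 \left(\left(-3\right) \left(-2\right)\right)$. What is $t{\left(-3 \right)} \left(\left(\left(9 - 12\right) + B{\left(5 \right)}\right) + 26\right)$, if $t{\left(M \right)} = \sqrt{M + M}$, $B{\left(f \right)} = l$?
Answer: $59 i \sqrt{6} \approx 144.52 i$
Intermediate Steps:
$l = 36$ ($l = 6 \cdot 6 = 36$)
$B{\left(f \right)} = 36$
$t{\left(M \right)} = \sqrt{2} \sqrt{M}$ ($t{\left(M \right)} = \sqrt{2 M} = \sqrt{2} \sqrt{M}$)
$t{\left(-3 \right)} \left(\left(\left(9 - 12\right) + B{\left(5 \right)}\right) + 26\right) = \sqrt{2} \sqrt{-3} \left(\left(\left(9 - 12\right) + 36\right) + 26\right) = \sqrt{2} i \sqrt{3} \left(\left(-3 + 36\right) + 26\right) = i \sqrt{6} \left(33 + 26\right) = i \sqrt{6} \cdot 59 = 59 i \sqrt{6}$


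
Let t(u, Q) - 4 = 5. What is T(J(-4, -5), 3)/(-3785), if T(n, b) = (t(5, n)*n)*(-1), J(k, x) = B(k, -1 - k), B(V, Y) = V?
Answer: -36/3785 ≈ -0.0095112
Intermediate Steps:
t(u, Q) = 9 (t(u, Q) = 4 + 5 = 9)
J(k, x) = k
T(n, b) = -9*n (T(n, b) = (9*n)*(-1) = -9*n)
T(J(-4, -5), 3)/(-3785) = -9*(-4)/(-3785) = 36*(-1/3785) = -36/3785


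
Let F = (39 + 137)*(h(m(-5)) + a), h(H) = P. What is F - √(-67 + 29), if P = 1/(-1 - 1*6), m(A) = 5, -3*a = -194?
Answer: 238480/21 - I*√38 ≈ 11356.0 - 6.1644*I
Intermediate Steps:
a = 194/3 (a = -⅓*(-194) = 194/3 ≈ 64.667)
P = -⅐ (P = 1/(-1 - 6) = 1/(-7) = -⅐ ≈ -0.14286)
h(H) = -⅐
F = 238480/21 (F = (39 + 137)*(-⅐ + 194/3) = 176*(1355/21) = 238480/21 ≈ 11356.)
F - √(-67 + 29) = 238480/21 - √(-67 + 29) = 238480/21 - √(-38) = 238480/21 - I*√38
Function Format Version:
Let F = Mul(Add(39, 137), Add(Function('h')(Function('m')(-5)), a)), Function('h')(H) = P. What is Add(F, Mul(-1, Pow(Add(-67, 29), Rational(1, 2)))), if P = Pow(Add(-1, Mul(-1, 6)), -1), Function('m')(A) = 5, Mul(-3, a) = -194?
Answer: Add(Rational(238480, 21), Mul(-1, I, Pow(38, Rational(1, 2)))) ≈ Add(11356., Mul(-6.1644, I))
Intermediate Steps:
a = Rational(194, 3) (a = Mul(Rational(-1, 3), -194) = Rational(194, 3) ≈ 64.667)
P = Rational(-1, 7) (P = Pow(Add(-1, -6), -1) = Pow(-7, -1) = Rational(-1, 7) ≈ -0.14286)
Function('h')(H) = Rational(-1, 7)
F = Rational(238480, 21) (F = Mul(Add(39, 137), Add(Rational(-1, 7), Rational(194, 3))) = Mul(176, Rational(1355, 21)) = Rational(238480, 21) ≈ 11356.)
Add(F, Mul(-1, Pow(Add(-67, 29), Rational(1, 2)))) = Add(Rational(238480, 21), Mul(-1, Pow(Add(-67, 29), Rational(1, 2)))) = Add(Rational(238480, 21), Mul(-1, Pow(-38, Rational(1, 2)))) = Add(Rational(238480, 21), Mul(-1, Mul(I, Pow(38, Rational(1, 2))))) = Add(Rational(238480, 21), Mul(-1, I, Pow(38, Rational(1, 2))))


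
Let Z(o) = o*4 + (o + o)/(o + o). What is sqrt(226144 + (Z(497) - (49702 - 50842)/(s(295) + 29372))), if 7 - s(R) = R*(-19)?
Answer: sqrt(17450469645238)/8746 ≈ 477.63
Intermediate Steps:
s(R) = 7 + 19*R (s(R) = 7 - R*(-19) = 7 - (-19)*R = 7 + 19*R)
Z(o) = 1 + 4*o (Z(o) = 4*o + (2*o)/((2*o)) = 4*o + (2*o)*(1/(2*o)) = 4*o + 1 = 1 + 4*o)
sqrt(226144 + (Z(497) - (49702 - 50842)/(s(295) + 29372))) = sqrt(226144 + ((1 + 4*497) - (49702 - 50842)/((7 + 19*295) + 29372))) = sqrt(226144 + ((1 + 1988) - (-1140)/((7 + 5605) + 29372))) = sqrt(226144 + (1989 - (-1140)/(5612 + 29372))) = sqrt(226144 + (1989 - (-1140)/34984)) = sqrt(226144 + (1989 - 1*(-285/8746))) = sqrt(226144 + (1989 + 285/8746)) = sqrt(226144 + 17396079/8746) = sqrt(1995251503/8746) = sqrt(17450469645238)/8746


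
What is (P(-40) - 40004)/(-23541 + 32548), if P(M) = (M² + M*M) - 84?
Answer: -36888/9007 ≈ -4.0955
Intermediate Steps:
P(M) = -84 + 2*M² (P(M) = (M² + M²) - 84 = 2*M² - 84 = -84 + 2*M²)
(P(-40) - 40004)/(-23541 + 32548) = ((-84 + 2*(-40)²) - 40004)/(-23541 + 32548) = ((-84 + 2*1600) - 40004)/9007 = ((-84 + 3200) - 40004)*(1/9007) = (3116 - 40004)*(1/9007) = -36888*1/9007 = -36888/9007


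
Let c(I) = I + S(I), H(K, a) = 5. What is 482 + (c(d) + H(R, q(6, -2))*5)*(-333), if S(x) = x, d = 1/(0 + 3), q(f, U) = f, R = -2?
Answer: -8065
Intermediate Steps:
d = ⅓ (d = 1/3 = ⅓ ≈ 0.33333)
c(I) = 2*I (c(I) = I + I = 2*I)
482 + (c(d) + H(R, q(6, -2))*5)*(-333) = 482 + (2*(⅓) + 5*5)*(-333) = 482 + (⅔ + 25)*(-333) = 482 + (77/3)*(-333) = 482 - 8547 = -8065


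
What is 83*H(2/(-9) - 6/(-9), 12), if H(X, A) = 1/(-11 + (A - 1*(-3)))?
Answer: 83/4 ≈ 20.750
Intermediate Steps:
H(X, A) = 1/(-8 + A) (H(X, A) = 1/(-11 + (A + 3)) = 1/(-11 + (3 + A)) = 1/(-8 + A))
83*H(2/(-9) - 6/(-9), 12) = 83/(-8 + 12) = 83/4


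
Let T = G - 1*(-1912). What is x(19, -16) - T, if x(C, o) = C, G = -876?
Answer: -1017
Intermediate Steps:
T = 1036 (T = -876 - 1*(-1912) = -876 + 1912 = 1036)
x(19, -16) - T = 19 - 1*1036 = 19 - 1036 = -1017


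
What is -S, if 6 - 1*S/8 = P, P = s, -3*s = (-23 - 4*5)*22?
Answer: 7424/3 ≈ 2474.7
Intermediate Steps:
s = 946/3 (s = -(-23 - 4*5)*22/3 = -(-23 - 20)*22/3 = -(-43)*22/3 = -⅓*(-946) = 946/3 ≈ 315.33)
P = 946/3 ≈ 315.33
S = -7424/3 (S = 48 - 8*946/3 = 48 - 7568/3 = -7424/3 ≈ -2474.7)
-S = -1*(-7424/3) = 7424/3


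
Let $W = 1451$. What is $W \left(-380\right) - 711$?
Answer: $-552091$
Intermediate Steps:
$W \left(-380\right) - 711 = 1451 \left(-380\right) - 711 = -551380 - 711 = -552091$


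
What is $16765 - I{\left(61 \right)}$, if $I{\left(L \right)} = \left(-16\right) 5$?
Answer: $16845$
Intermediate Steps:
$I{\left(L \right)} = -80$
$16765 - I{\left(61 \right)} = 16765 - -80 = 16765 + 80 = 16845$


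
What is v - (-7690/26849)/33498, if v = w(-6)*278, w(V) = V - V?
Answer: 3845/449693901 ≈ 8.5503e-6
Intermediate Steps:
w(V) = 0
v = 0 (v = 0*278 = 0)
v - (-7690/26849)/33498 = 0 - (-7690/26849)/33498 = 0 - (-7690*1/26849)/33498 = 0 - (-7690)/(26849*33498) = 0 - 1*(-3845/449693901) = 0 + 3845/449693901 = 3845/449693901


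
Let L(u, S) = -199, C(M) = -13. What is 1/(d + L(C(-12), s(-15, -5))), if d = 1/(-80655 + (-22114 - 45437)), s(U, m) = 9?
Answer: -148206/29492995 ≈ -0.0050251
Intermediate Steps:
d = -1/148206 (d = 1/(-80655 - 67551) = 1/(-148206) = -1/148206 ≈ -6.7474e-6)
1/(d + L(C(-12), s(-15, -5))) = 1/(-1/148206 - 199) = 1/(-29492995/148206) = -148206/29492995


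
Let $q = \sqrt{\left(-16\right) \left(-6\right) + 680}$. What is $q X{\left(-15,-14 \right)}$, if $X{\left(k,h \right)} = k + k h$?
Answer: $390 \sqrt{194} \approx 5432.1$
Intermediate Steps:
$X{\left(k,h \right)} = k + h k$
$q = 2 \sqrt{194}$ ($q = \sqrt{96 + 680} = \sqrt{776} = 2 \sqrt{194} \approx 27.857$)
$q X{\left(-15,-14 \right)} = 2 \sqrt{194} \left(- 15 \left(1 - 14\right)\right) = 2 \sqrt{194} \left(\left(-15\right) \left(-13\right)\right) = 2 \sqrt{194} \cdot 195 = 390 \sqrt{194}$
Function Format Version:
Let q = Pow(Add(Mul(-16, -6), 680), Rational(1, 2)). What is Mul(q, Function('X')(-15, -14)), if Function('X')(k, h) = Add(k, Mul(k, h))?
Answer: Mul(390, Pow(194, Rational(1, 2))) ≈ 5432.1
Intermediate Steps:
Function('X')(k, h) = Add(k, Mul(h, k))
q = Mul(2, Pow(194, Rational(1, 2))) (q = Pow(Add(96, 680), Rational(1, 2)) = Pow(776, Rational(1, 2)) = Mul(2, Pow(194, Rational(1, 2))) ≈ 27.857)
Mul(q, Function('X')(-15, -14)) = Mul(Mul(2, Pow(194, Rational(1, 2))), Mul(-15, Add(1, -14))) = Mul(Mul(2, Pow(194, Rational(1, 2))), Mul(-15, -13)) = Mul(Mul(2, Pow(194, Rational(1, 2))), 195) = Mul(390, Pow(194, Rational(1, 2)))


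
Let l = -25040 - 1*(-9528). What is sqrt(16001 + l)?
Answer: sqrt(489) ≈ 22.113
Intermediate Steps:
l = -15512 (l = -25040 + 9528 = -15512)
sqrt(16001 + l) = sqrt(16001 - 15512) = sqrt(489)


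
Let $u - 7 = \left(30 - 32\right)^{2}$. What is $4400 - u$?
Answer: $4389$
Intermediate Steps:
$u = 11$ ($u = 7 + \left(30 - 32\right)^{2} = 7 + \left(-2\right)^{2} = 7 + 4 = 11$)
$4400 - u = 4400 - 11 = 4389$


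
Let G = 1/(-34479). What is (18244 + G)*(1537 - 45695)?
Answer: -27776922010250/34479 ≈ -8.0562e+8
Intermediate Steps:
G = -1/34479 ≈ -2.9003e-5
(18244 + G)*(1537 - 45695) = (18244 - 1/34479)*(1537 - 45695) = (629034875/34479)*(-44158) = -27776922010250/34479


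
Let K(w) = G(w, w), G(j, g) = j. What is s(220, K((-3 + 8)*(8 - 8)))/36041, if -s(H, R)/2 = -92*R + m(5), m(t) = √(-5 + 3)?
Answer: -2*I*√2/36041 ≈ -7.8478e-5*I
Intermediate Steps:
m(t) = I*√2 (m(t) = √(-2) = I*√2)
K(w) = w
s(H, R) = 184*R - 2*I*√2 (s(H, R) = -2*(-92*R + I*√2) = 184*R - 2*I*√2)
s(220, K((-3 + 8)*(8 - 8)))/36041 = (184*((-3 + 8)*(8 - 8)) - 2*I*√2)/36041 = (184*(5*0) - 2*I*√2)*(1/36041) = (184*0 - 2*I*√2)*(1/36041) = (0 - 2*I*√2)*(1/36041) = -2*I*√2*(1/36041) = -2*I*√2/36041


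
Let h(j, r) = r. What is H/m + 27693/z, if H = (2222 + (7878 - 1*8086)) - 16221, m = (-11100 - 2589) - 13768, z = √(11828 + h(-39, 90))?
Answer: 14207/27457 + 27693*√11918/11918 ≈ 254.19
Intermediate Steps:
z = √11918 (z = √(11828 + 90) = √11918 ≈ 109.17)
m = -27457 (m = -13689 - 13768 = -27457)
H = -14207 (H = (2222 + (7878 - 8086)) - 16221 = (2222 - 208) - 16221 = 2014 - 16221 = -14207)
H/m + 27693/z = -14207/(-27457) + 27693/(√11918) = -14207*(-1/27457) + 27693*(√11918/11918) = 14207/27457 + 27693*√11918/11918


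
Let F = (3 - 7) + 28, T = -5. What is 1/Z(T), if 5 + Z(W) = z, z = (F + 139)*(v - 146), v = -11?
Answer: -1/25596 ≈ -3.9069e-5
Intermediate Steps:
F = 24 (F = -4 + 28 = 24)
z = -25591 (z = (24 + 139)*(-11 - 146) = 163*(-157) = -25591)
Z(W) = -25596 (Z(W) = -5 - 25591 = -25596)
1/Z(T) = 1/(-25596) = -1/25596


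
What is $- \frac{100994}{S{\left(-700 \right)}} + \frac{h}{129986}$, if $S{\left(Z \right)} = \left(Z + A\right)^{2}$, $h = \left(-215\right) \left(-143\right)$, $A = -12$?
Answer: $\frac{614546799}{16473905696} \approx 0.037304$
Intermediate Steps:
$h = 30745$
$S{\left(Z \right)} = \left(-12 + Z\right)^{2}$ ($S{\left(Z \right)} = \left(Z - 12\right)^{2} = \left(-12 + Z\right)^{2}$)
$- \frac{100994}{S{\left(-700 \right)}} + \frac{h}{129986} = - \frac{100994}{\left(-12 - 700\right)^{2}} + \frac{30745}{129986} = - \frac{100994}{\left(-712\right)^{2}} + 30745 \cdot \frac{1}{129986} = - \frac{100994}{506944} + \frac{30745}{129986} = \left(-100994\right) \frac{1}{506944} + \frac{30745}{129986} = - \frac{50497}{253472} + \frac{30745}{129986} = \frac{614546799}{16473905696}$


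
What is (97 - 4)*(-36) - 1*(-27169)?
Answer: 23821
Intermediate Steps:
(97 - 4)*(-36) - 1*(-27169) = 93*(-36) + 27169 = -3348 + 27169 = 23821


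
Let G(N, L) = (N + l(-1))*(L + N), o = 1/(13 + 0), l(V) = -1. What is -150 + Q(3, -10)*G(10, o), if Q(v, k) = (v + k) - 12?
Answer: -24351/13 ≈ -1873.2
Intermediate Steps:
o = 1/13 ≈ 0.076923
Q(v, k) = -12 + k + v (Q(v, k) = (k + v) - 12 = -12 + k + v)
G(N, L) = (-1 + N)*(L + N) (G(N, L) = (N - 1)*(L + N) = (-1 + N)*(L + N))
-150 + Q(3, -10)*G(10, o) = -150 + (-12 - 10 + 3)*(10² - 1*1/13 - 1*10 + (1/13)*10) = -150 - 19*(100 - 1/13 - 10 + 10/13) = -150 - 19*1179/13 = -150 - 22401/13 = -24351/13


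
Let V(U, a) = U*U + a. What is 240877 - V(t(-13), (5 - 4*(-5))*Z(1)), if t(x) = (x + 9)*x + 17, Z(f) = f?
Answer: 236091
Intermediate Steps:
t(x) = 17 + x*(9 + x) (t(x) = (9 + x)*x + 17 = x*(9 + x) + 17 = 17 + x*(9 + x))
V(U, a) = a + U² (V(U, a) = U² + a = a + U²)
240877 - V(t(-13), (5 - 4*(-5))*Z(1)) = 240877 - ((5 - 4*(-5))*1 + (17 + (-13)² + 9*(-13))²) = 240877 - ((5 + 20)*1 + (17 + 169 - 117)²) = 240877 - (25*1 + 69²) = 240877 - (25 + 4761) = 240877 - 1*4786 = 240877 - 4786 = 236091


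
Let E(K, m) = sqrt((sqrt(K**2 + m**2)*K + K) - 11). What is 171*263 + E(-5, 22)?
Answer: 44973 + sqrt(-16 - 5*sqrt(509)) ≈ 44973.0 + 11.349*I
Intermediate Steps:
E(K, m) = sqrt(-11 + K + K*sqrt(K**2 + m**2)) (E(K, m) = sqrt((K*sqrt(K**2 + m**2) + K) - 11) = sqrt((K + K*sqrt(K**2 + m**2)) - 11) = sqrt(-11 + K + K*sqrt(K**2 + m**2)))
171*263 + E(-5, 22) = 171*263 + sqrt(-11 - 5 - 5*sqrt((-5)**2 + 22**2)) = 44973 + sqrt(-11 - 5 - 5*sqrt(25 + 484)) = 44973 + sqrt(-11 - 5 - 5*sqrt(509)) = 44973 + sqrt(-16 - 5*sqrt(509))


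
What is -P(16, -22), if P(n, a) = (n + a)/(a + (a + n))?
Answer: -3/14 ≈ -0.21429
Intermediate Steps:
P(n, a) = (a + n)/(n + 2*a)
-P(16, -22) = -(-22 + 16)/(16 + 2*(-22)) = -(-6)/(16 - 44) = -(-6)/(-28) = -(-1)*(-6)/28 = -1*3/14 = -3/14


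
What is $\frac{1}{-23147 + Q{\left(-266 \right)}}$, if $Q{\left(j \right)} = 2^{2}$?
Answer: $- \frac{1}{23143} \approx -4.321 \cdot 10^{-5}$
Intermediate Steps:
$Q{\left(j \right)} = 4$
$\frac{1}{-23147 + Q{\left(-266 \right)}} = \frac{1}{-23147 + 4} = \frac{1}{-23143} = - \frac{1}{23143}$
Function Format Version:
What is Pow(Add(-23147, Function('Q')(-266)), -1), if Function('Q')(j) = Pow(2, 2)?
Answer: Rational(-1, 23143) ≈ -4.3210e-5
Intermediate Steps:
Function('Q')(j) = 4
Pow(Add(-23147, Function('Q')(-266)), -1) = Pow(Add(-23147, 4), -1) = Pow(-23143, -1) = Rational(-1, 23143)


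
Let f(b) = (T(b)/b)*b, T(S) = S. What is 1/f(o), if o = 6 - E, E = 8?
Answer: -½ ≈ -0.50000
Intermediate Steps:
o = -2 (o = 6 - 1*8 = 6 - 8 = -2)
f(b) = b (f(b) = (b/b)*b = 1*b = b)
1/f(o) = 1/(-2) = -½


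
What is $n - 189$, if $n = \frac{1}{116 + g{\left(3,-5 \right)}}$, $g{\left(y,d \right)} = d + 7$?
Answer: $- \frac{22301}{118} \approx -188.99$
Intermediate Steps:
$g{\left(y,d \right)} = 7 + d$
$n = \frac{1}{118}$ ($n = \frac{1}{116 + \left(7 - 5\right)} = \frac{1}{116 + 2} = \frac{1}{118} \approx 0.0084746$)
$n - 189 = \frac{1}{118} - 189 = - \frac{22301}{118}$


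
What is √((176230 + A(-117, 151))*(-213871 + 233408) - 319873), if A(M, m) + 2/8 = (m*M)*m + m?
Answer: I*√194694224757/2 ≈ 2.2062e+5*I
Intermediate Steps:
A(M, m) = -¼ + m + M*m² (A(M, m) = -¼ + ((m*M)*m + m) = -¼ + ((M*m)*m + m) = -¼ + (M*m² + m) = -¼ + (m + M*m²) = -¼ + m + M*m²)
√((176230 + A(-117, 151))*(-213871 + 233408) - 319873) = √((176230 + (-¼ + 151 - 117*151²))*(-213871 + 233408) - 319873) = √((176230 + (-¼ + 151 - 117*22801))*19537 - 319873) = √((176230 + (-¼ + 151 - 2667717))*19537 - 319873) = √((176230 - 10670265/4)*19537 - 319873) = √(-9965345/4*19537 - 319873) = √(-194692945265/4 - 319873) = √(-194694224757/4) = I*√194694224757/2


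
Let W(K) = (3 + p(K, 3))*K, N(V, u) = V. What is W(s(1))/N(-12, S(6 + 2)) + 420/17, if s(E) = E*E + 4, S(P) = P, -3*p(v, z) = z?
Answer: 2435/102 ≈ 23.873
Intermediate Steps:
p(v, z) = -z/3
s(E) = 4 + E² (s(E) = E² + 4 = 4 + E²)
W(K) = 2*K (W(K) = (3 - ⅓*3)*K = (3 - 1)*K = 2*K)
W(s(1))/N(-12, S(6 + 2)) + 420/17 = (2*(4 + 1²))/(-12) + 420/17 = (2*(4 + 1))*(-1/12) + 420*(1/17) = (2*5)*(-1/12) + 420/17 = 10*(-1/12) + 420/17 = -⅚ + 420/17 = 2435/102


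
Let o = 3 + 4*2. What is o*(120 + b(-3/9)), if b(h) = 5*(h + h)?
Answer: 3850/3 ≈ 1283.3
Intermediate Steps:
b(h) = 10*h (b(h) = 5*(2*h) = 10*h)
o = 11 (o = 3 + 8 = 11)
o*(120 + b(-3/9)) = 11*(120 + 10*(-3/9)) = 11*(120 + 10*(-3*1/9)) = 11*(120 + 10*(-1/3)) = 11*(120 - 10/3) = 11*(350/3) = 3850/3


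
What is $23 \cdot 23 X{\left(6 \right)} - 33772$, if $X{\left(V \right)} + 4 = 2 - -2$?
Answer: $-33772$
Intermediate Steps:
$X{\left(V \right)} = 0$ ($X{\left(V \right)} = -4 + \left(2 - -2\right) = -4 + \left(2 + 2\right) = -4 + 4 = 0$)
$23 \cdot 23 X{\left(6 \right)} - 33772 = 23 \cdot 23 \cdot 0 - 33772 = 529 \cdot 0 - 33772 = 0 - 33772 = -33772$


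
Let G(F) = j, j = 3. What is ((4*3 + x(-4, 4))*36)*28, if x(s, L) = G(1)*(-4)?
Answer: 0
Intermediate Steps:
G(F) = 3
x(s, L) = -12 (x(s, L) = 3*(-4) = -12)
((4*3 + x(-4, 4))*36)*28 = ((4*3 - 12)*36)*28 = ((12 - 12)*36)*28 = (0*36)*28 = 0*28 = 0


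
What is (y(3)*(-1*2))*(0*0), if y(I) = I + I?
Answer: 0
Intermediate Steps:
y(I) = 2*I
(y(3)*(-1*2))*(0*0) = ((2*3)*(-1*2))*(0*0) = (6*(-2))*0 = -12*0 = 0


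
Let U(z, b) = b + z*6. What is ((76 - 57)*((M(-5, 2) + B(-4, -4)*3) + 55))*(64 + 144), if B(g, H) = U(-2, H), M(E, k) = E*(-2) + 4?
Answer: 82992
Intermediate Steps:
M(E, k) = 4 - 2*E (M(E, k) = -2*E + 4 = 4 - 2*E)
U(z, b) = b + 6*z
B(g, H) = -12 + H (B(g, H) = H + 6*(-2) = H - 12 = -12 + H)
((76 - 57)*((M(-5, 2) + B(-4, -4)*3) + 55))*(64 + 144) = ((76 - 57)*(((4 - 2*(-5)) + (-12 - 4)*3) + 55))*(64 + 144) = (19*(((4 + 10) - 16*3) + 55))*208 = (19*((14 - 48) + 55))*208 = (19*(-34 + 55))*208 = (19*21)*208 = 399*208 = 82992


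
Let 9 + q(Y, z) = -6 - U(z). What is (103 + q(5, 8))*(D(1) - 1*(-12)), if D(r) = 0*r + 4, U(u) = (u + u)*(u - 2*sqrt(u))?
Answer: -640 + 1024*sqrt(2) ≈ 808.15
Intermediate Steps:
U(u) = 2*u*(u - 2*sqrt(u)) (U(u) = (2*u)*(u - 2*sqrt(u)) = 2*u*(u - 2*sqrt(u)))
D(r) = 4 (D(r) = 0 + 4 = 4)
q(Y, z) = -15 - 2*z**2 + 4*z**(3/2) (q(Y, z) = -9 + (-6 - (-4*z**(3/2) + 2*z**2)) = -9 + (-6 + (-2*z**2 + 4*z**(3/2))) = -9 + (-6 - 2*z**2 + 4*z**(3/2)) = -15 - 2*z**2 + 4*z**(3/2))
(103 + q(5, 8))*(D(1) - 1*(-12)) = (103 + (-15 - 2*8**2 + 4*8**(3/2)))*(4 - 1*(-12)) = (103 + (-15 - 2*64 + 4*(16*sqrt(2))))*(4 + 12) = (103 + (-15 - 128 + 64*sqrt(2)))*16 = (103 + (-143 + 64*sqrt(2)))*16 = (-40 + 64*sqrt(2))*16 = -640 + 1024*sqrt(2)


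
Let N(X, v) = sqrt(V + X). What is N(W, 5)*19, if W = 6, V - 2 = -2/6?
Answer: 19*sqrt(69)/3 ≈ 52.609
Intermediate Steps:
V = 5/3 (V = 2 - 2/6 = 2 - 2*1/6 = 2 - 1/3 = 5/3 ≈ 1.6667)
N(X, v) = sqrt(5/3 + X)
N(W, 5)*19 = (sqrt(15 + 9*6)/3)*19 = (sqrt(15 + 54)/3)*19 = (sqrt(69)/3)*19 = 19*sqrt(69)/3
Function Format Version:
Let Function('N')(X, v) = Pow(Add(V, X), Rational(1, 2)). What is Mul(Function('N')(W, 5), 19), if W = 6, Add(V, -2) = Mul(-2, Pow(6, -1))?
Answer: Mul(Rational(19, 3), Pow(69, Rational(1, 2))) ≈ 52.609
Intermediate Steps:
V = Rational(5, 3) (V = Add(2, Mul(-2, Pow(6, -1))) = Add(2, Mul(-2, Rational(1, 6))) = Add(2, Rational(-1, 3)) = Rational(5, 3) ≈ 1.6667)
Function('N')(X, v) = Pow(Add(Rational(5, 3), X), Rational(1, 2))
Mul(Function('N')(W, 5), 19) = Mul(Mul(Rational(1, 3), Pow(Add(15, Mul(9, 6)), Rational(1, 2))), 19) = Mul(Mul(Rational(1, 3), Pow(Add(15, 54), Rational(1, 2))), 19) = Mul(Mul(Rational(1, 3), Pow(69, Rational(1, 2))), 19) = Mul(Rational(19, 3), Pow(69, Rational(1, 2)))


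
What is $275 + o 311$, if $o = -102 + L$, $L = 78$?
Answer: $-7189$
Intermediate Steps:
$o = -24$ ($o = -102 + 78 = -24$)
$275 + o 311 = 275 - 7464 = -7189$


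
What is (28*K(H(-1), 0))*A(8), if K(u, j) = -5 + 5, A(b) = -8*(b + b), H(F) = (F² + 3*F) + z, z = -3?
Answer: 0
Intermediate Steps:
H(F) = -3 + F² + 3*F (H(F) = (F² + 3*F) - 3 = -3 + F² + 3*F)
A(b) = -16*b
K(u, j) = 0
(28*K(H(-1), 0))*A(8) = (28*0)*(-16*8) = 0*(-128) = 0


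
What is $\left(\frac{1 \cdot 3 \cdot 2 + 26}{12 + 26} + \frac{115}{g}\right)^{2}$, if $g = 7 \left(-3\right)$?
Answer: $\frac{3418801}{159201} \approx 21.475$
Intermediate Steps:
$g = -21$
$\left(\frac{1 \cdot 3 \cdot 2 + 26}{12 + 26} + \frac{115}{g}\right)^{2} = \left(\frac{1 \cdot 3 \cdot 2 + 26}{12 + 26} + \frac{115}{-21}\right)^{2} = \left(\frac{3 \cdot 2 + 26}{38} + 115 \left(- \frac{1}{21}\right)\right)^{2} = \left(\left(6 + 26\right) \frac{1}{38} - \frac{115}{21}\right)^{2} = \left(32 \cdot \frac{1}{38} - \frac{115}{21}\right)^{2} = \left(\frac{16}{19} - \frac{115}{21}\right)^{2} = \left(- \frac{1849}{399}\right)^{2} = \frac{3418801}{159201}$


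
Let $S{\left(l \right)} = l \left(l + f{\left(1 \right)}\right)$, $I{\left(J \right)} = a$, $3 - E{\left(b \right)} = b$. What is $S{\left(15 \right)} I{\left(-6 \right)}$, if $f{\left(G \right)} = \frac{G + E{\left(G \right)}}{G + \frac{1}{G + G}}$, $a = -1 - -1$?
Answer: $0$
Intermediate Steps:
$a = 0$ ($a = -1 + 1 = 0$)
$E{\left(b \right)} = 3 - b$
$I{\left(J \right)} = 0$
$f{\left(G \right)} = \frac{3}{G + \frac{1}{2 G}}$ ($f{\left(G \right)} = \frac{G - \left(-3 + G\right)}{G + \frac{1}{G + G}} = \frac{3}{G + \frac{1}{2 G}}$)
$S{\left(l \right)} = l \left(2 + l\right)$ ($S{\left(l \right)} = l \left(l + 6 \cdot 1 \frac{1}{1 + 2 \cdot 1^{2}}\right) = l \left(l + 6 \cdot 1 \frac{1}{1 + 2 \cdot 1}\right) = l \left(l + 6 \cdot 1 \frac{1}{1 + 2}\right) = l \left(l + 6 \cdot 1 \cdot \frac{1}{3}\right) = l \left(l + 2\right) = l \left(2 + l\right)$)
$S{\left(15 \right)} I{\left(-6 \right)} = 15 \left(2 + 15\right) 0 = 15 \cdot 17 \cdot 0 = 255 \cdot 0 = 0$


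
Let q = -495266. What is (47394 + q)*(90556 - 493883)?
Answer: 180638870144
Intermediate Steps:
(47394 + q)*(90556 - 493883) = (47394 - 495266)*(90556 - 493883) = -447872*(-403327) = 180638870144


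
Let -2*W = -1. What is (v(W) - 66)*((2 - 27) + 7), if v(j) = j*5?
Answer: 1143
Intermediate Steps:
W = ½ (W = -½*(-1) = ½ ≈ 0.50000)
v(j) = 5*j
(v(W) - 66)*((2 - 27) + 7) = (5*(½) - 66)*((2 - 27) + 7) = (5/2 - 66)*(-25 + 7) = -127/2*(-18) = 1143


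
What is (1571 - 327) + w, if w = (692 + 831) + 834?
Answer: 3601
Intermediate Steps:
w = 2357 (w = 1523 + 834 = 2357)
(1571 - 327) + w = (1571 - 327) + 2357 = 1244 + 2357 = 3601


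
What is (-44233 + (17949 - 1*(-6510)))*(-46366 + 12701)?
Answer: 665691710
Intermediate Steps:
(-44233 + (17949 - 1*(-6510)))*(-46366 + 12701) = (-44233 + (17949 + 6510))*(-33665) = (-44233 + 24459)*(-33665) = -19774*(-33665) = 665691710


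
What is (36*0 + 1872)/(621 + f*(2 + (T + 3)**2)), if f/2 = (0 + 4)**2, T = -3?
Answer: 1872/685 ≈ 2.7328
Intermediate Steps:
f = 32 (f = 2*(0 + 4)**2 = 2*4**2 = 2*16 = 32)
(36*0 + 1872)/(621 + f*(2 + (T + 3)**2)) = (36*0 + 1872)/(621 + 32*(2 + (-3 + 3)**2)) = (0 + 1872)/(621 + 32*(2 + 0**2)) = 1872/(621 + 32*(2 + 0)) = 1872/(621 + 32*2) = 1872/(621 + 64) = 1872/685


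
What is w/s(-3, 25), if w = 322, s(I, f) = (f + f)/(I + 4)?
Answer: 161/25 ≈ 6.4400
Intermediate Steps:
s(I, f) = 2*f/(4 + I) (s(I, f) = (2*f)/(4 + I) = 2*f/(4 + I))
w/s(-3, 25) = 322/((2*25/(4 - 3))) = 322/((2*25/1)) = 322/((2*25*1)) = 322/50 = 322*(1/50) = 161/25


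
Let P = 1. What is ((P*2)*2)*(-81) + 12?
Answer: -312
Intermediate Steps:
((P*2)*2)*(-81) + 12 = ((1*2)*2)*(-81) + 12 = (2*2)*(-81) + 12 = 4*(-81) + 12 = -324 + 12 = -312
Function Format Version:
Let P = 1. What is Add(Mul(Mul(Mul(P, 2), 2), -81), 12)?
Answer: -312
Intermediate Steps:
Add(Mul(Mul(Mul(P, 2), 2), -81), 12) = Add(Mul(Mul(Mul(1, 2), 2), -81), 12) = Add(Mul(Mul(2, 2), -81), 12) = Add(Mul(4, -81), 12) = Add(-324, 12) = -312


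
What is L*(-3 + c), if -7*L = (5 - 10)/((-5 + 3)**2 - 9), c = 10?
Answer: -1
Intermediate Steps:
L = -1/7 (L = -(5 - 10)/(7*((-5 + 3)**2 - 9)) = -(-5)/(7*((-2)**2 - 9)) = -(-5)/(7*(4 - 9)) = -(-5)/(7*(-5)) = -(-5)*(-1)/(7*5) = -1/7*1 = -1/7 ≈ -0.14286)
L*(-3 + c) = -(-3 + 10)/7 = -1/7*7 = -1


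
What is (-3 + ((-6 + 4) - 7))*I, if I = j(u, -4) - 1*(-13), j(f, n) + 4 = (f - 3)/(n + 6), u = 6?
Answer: -126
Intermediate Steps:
j(f, n) = -4 + (-3 + f)/(6 + n) (j(f, n) = -4 + (f - 3)/(n + 6) = -4 + (-3 + f)/(6 + n))
I = 21/2 (I = (-27 + 6 - 4*(-4))/(6 - 4) - 1*(-13) = (-27 + 6 + 16)/2 + 13 = (½)*(-5) + 13 = -5/2 + 13 = 21/2 ≈ 10.500)
(-3 + ((-6 + 4) - 7))*I = (-3 + ((-6 + 4) - 7))*(21/2) = (-3 + (-2 - 7))*(21/2) = (-3 - 9)*(21/2) = -12*21/2 = -126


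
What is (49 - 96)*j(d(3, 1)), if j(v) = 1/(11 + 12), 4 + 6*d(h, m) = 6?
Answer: -47/23 ≈ -2.0435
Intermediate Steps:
d(h, m) = ⅓ (d(h, m) = -⅔ + (⅙)*6 = -⅔ + 1 = ⅓)
j(v) = 1/23
(49 - 96)*j(d(3, 1)) = (49 - 96)*(1/23) = -47*1/23 = -47/23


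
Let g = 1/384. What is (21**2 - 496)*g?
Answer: -55/384 ≈ -0.14323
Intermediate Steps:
g = 1/384 ≈ 0.0026042
(21**2 - 496)*g = (21**2 - 496)*(1/384) = (441 - 496)*(1/384) = -55*1/384 = -55/384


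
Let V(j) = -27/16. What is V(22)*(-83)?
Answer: 2241/16 ≈ 140.06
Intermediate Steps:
V(j) = -27/16 (V(j) = -27*1/16 = -27/16)
V(22)*(-83) = -27/16*(-83) = 2241/16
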